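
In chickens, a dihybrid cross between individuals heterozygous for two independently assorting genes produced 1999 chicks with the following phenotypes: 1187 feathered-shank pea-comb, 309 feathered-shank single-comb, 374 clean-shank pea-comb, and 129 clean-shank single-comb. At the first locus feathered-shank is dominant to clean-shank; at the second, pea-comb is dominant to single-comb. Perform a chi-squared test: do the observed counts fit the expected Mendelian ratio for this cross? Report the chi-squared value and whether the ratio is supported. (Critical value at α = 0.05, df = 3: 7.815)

15.171; not consistent

A dihybrid F₂ with independent assortment and complete dominance at both loci gives a 9:3:3:1 phenotypic ratio.
The 9:3:3:1 ratio has 16 parts, so with N = 1999 the expected counts are:
  feathered-shank pea-comb: 1999 × 9/16 = 1124.4375
  feathered-shank single-comb: 1999 × 3/16 = 374.8125
  clean-shank pea-comb: 1999 × 3/16 = 374.8125
  clean-shank single-comb: 1999 × 1/16 = 124.9375
χ² = Σ (O − E)² / E
  feathered-shank pea-comb: (1187 − 1124.4375)² / 1124.4375 = 3.4809
  feathered-shank single-comb: (309 − 374.8125)² / 374.8125 = 11.5559
  clean-shank pea-comb: (374 − 374.8125)² / 374.8125 = 0.0018
  clean-shank single-comb: (129 − 124.9375)² / 124.9375 = 0.1321
χ² = 3.4809 + 11.5559 + 0.0018 + 0.1321 = 15.1707 ≈ 15.171
Degrees of freedom = 4 − 1 = 3; critical value at α = 0.05 is 7.815.
Since 15.171 > 7.815, we reject the null hypothesis — the data do not fit the 9:3:3:1 ratio.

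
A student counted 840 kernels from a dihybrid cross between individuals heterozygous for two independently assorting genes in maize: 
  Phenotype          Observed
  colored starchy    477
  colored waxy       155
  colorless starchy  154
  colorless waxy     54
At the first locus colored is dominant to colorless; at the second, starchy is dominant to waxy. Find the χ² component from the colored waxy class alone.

A dihybrid F₂ with independent assortment and complete dominance at both loci gives a 9:3:3:1 phenotypic ratio.
Under the 9:3:3:1 hypothesis (Σ ratio = 16, N = 840):
  colored starchy: 840 × 9/16 = 472.5
  colored waxy: 840 × 3/16 = 157.5
  colorless starchy: 840 × 3/16 = 157.5
  colorless waxy: 840 × 1/16 = 52.5
Contribution of colored waxy: (155 − 157.5)² / 157.5 = 0.0397

0.040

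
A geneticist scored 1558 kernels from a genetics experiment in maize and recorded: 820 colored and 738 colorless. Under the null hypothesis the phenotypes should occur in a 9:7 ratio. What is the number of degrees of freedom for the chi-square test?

1

A goodness-of-fit test with 2 phenotype classes has df = 2 − 1 = 1.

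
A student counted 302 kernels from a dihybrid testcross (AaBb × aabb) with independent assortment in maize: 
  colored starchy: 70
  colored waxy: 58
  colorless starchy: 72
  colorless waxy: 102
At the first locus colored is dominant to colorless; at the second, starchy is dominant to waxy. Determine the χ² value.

13.921

A dihybrid testcross with independent assortment gives a 1:1:1:1 ratio.
Under the 1:1:1:1 hypothesis (Σ ratio = 4, N = 302):
  colored starchy: 302 × 1/4 = 75.5
  colored waxy: 302 × 1/4 = 75.5
  colorless starchy: 302 × 1/4 = 75.5
  colorless waxy: 302 × 1/4 = 75.5
χ² = Σ (O − E)² / E
  colored starchy: (70 − 75.5)² / 75.5 = 0.4007
  colored waxy: (58 − 75.5)² / 75.5 = 4.0563
  colorless starchy: (72 − 75.5)² / 75.5 = 0.1623
  colorless waxy: (102 − 75.5)² / 75.5 = 9.3013
χ² = 0.4007 + 4.0563 + 0.1623 + 9.3013 = 13.9206 ≈ 13.921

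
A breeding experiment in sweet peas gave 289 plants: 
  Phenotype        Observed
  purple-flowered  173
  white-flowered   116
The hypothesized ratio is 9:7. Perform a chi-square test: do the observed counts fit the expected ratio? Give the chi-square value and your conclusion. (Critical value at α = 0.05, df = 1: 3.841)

Under the 9:7 hypothesis (Σ ratio = 16, N = 289):
  purple-flowered: 289 × 9/16 = 162.5625
  white-flowered: 289 × 7/16 = 126.4375
χ² = Σ (O − E)² / E
  purple-flowered: (173 − 162.5625)² / 162.5625 = 0.6702
  white-flowered: (116 − 126.4375)² / 126.4375 = 0.8616
χ² = 0.6702 + 0.8616 = 1.5318 ≈ 1.532
Degrees of freedom = 2 − 1 = 1; critical value at α = 0.05 is 3.841.
Since 1.532 < 3.841, we fail to reject the null hypothesis — the data are consistent with the 9:7 ratio.

1.532; consistent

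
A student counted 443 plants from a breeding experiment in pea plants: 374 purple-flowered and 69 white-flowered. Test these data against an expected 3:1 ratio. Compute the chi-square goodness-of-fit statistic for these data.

20.985

Total ratio parts = 4. Expected numbers out of 443:
  purple-flowered: 443 × 3/4 = 332.25
  white-flowered: 443 × 1/4 = 110.75
χ² = Σ (O − E)² / E
  purple-flowered: (374 − 332.25)² / 332.25 = 5.2462
  white-flowered: (69 − 110.75)² / 110.75 = 15.7387
χ² = 5.2462 + 15.7387 = 20.9849 ≈ 20.985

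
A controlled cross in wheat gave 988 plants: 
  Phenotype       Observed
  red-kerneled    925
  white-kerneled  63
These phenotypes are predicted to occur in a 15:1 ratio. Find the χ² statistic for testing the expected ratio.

The 15:1 ratio has 16 parts, so with N = 988 the expected counts are:
  red-kerneled: 988 × 15/16 = 926.25
  white-kerneled: 988 × 1/16 = 61.75
χ² = Σ (O − E)² / E
  red-kerneled: (925 − 926.25)² / 926.25 = 0.0017
  white-kerneled: (63 − 61.75)² / 61.75 = 0.0253
χ² = 0.0017 + 0.0253 = 0.027

0.027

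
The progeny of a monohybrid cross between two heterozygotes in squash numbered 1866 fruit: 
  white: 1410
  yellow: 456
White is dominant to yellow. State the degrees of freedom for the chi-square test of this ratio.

For a monohybrid cross between heterozygotes with complete dominance, the expected phenotypic ratio is 3:1.
A goodness-of-fit test with 2 phenotype classes has df = 2 − 1 = 1.

1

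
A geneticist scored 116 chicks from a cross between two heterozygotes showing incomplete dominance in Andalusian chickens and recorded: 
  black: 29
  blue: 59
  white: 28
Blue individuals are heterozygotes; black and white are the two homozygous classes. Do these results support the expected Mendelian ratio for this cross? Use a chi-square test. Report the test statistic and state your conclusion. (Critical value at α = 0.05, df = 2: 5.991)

With incomplete dominance, a heterozygote × heterozygote cross gives a 1:2:1 phenotypic ratio.
Under the 1:2:1 hypothesis (Σ ratio = 4, N = 116):
  black: 116 × 1/4 = 29
  blue: 116 × 2/4 = 58
  white: 116 × 1/4 = 29
χ² = Σ (O − E)² / E
  black: (29 − 29)² / 29 = 0.0000
  blue: (59 − 58)² / 58 = 0.0172
  white: (28 − 29)² / 29 = 0.0345
χ² = 0.0000 + 0.0172 + 0.0345 = 0.0517 ≈ 0.052
Degrees of freedom = 3 − 1 = 2; critical value at α = 0.05 is 5.991.
Since 0.052 < 5.991, we fail to reject the null hypothesis — the data are consistent with the 1:2:1 ratio.

0.052; consistent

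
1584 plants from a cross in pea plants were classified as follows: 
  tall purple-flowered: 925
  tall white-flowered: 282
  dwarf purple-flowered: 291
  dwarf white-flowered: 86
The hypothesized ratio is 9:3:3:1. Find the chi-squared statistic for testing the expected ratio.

Under the 9:3:3:1 hypothesis (Σ ratio = 16, N = 1584):
  tall purple-flowered: 1584 × 9/16 = 891
  tall white-flowered: 1584 × 3/16 = 297
  dwarf purple-flowered: 1584 × 3/16 = 297
  dwarf white-flowered: 1584 × 1/16 = 99
χ² = Σ (O − E)² / E
  tall purple-flowered: (925 − 891)² / 891 = 1.2974
  tall white-flowered: (282 − 297)² / 297 = 0.7576
  dwarf purple-flowered: (291 − 297)² / 297 = 0.1212
  dwarf white-flowered: (86 − 99)² / 99 = 1.7071
χ² = 1.2974 + 0.7576 + 0.1212 + 1.7071 = 3.8833 ≈ 3.883

3.883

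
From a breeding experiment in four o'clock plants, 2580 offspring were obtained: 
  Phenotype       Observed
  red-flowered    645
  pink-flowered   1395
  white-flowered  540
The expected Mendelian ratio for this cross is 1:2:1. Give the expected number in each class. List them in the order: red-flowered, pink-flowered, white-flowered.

645, 1290, 645

Expected counts for N = 2580 under a 1:2:1 ratio (total parts = 4):
  red-flowered: 2580 × 1/4 = 645
  pink-flowered: 2580 × 2/4 = 1290
  white-flowered: 2580 × 1/4 = 645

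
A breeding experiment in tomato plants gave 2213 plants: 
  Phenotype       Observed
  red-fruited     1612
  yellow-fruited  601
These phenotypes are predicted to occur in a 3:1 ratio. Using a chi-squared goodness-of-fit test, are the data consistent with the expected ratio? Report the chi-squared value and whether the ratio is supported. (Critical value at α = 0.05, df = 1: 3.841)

5.495; not consistent

Total ratio parts = 4. Expected numbers out of 2213:
  red-fruited: 2213 × 3/4 = 1659.75
  yellow-fruited: 2213 × 1/4 = 553.25
χ² = Σ (O − E)² / E
  red-fruited: (1612 − 1659.75)² / 1659.75 = 1.3737
  yellow-fruited: (601 − 553.25)² / 553.25 = 4.1212
χ² = 1.3737 + 4.1212 = 5.4949 ≈ 5.495
Degrees of freedom = 2 − 1 = 1; critical value at α = 0.05 is 3.841.
Since 5.495 > 3.841, we reject the null hypothesis — the data do not fit the 3:1 ratio.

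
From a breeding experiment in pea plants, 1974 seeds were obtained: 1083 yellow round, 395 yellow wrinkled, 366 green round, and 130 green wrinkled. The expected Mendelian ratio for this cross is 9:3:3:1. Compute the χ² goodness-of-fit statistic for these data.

2.748

Total ratio parts = 16. Expected numbers out of 1974:
  yellow round: 1974 × 9/16 = 1110.375
  yellow wrinkled: 1974 × 3/16 = 370.125
  green round: 1974 × 3/16 = 370.125
  green wrinkled: 1974 × 1/16 = 123.375
χ² = Σ (O − E)² / E
  yellow round: (1083 − 1110.375)² / 1110.375 = 0.6749
  yellow wrinkled: (395 − 370.125)² / 370.125 = 1.6718
  green round: (366 − 370.125)² / 370.125 = 0.0460
  green wrinkled: (130 − 123.375)² / 123.375 = 0.3557
χ² = 0.6749 + 1.6718 + 0.0460 + 0.3557 = 2.7484 ≈ 2.748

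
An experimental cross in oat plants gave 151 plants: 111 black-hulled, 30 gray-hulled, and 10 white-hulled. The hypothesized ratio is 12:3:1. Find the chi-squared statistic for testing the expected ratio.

Expected counts for N = 151 under a 12:3:1 ratio (total parts = 16):
  black-hulled: 151 × 12/16 = 113.25
  gray-hulled: 151 × 3/16 = 28.3125
  white-hulled: 151 × 1/16 = 9.4375
χ² = Σ (O − E)² / E
  black-hulled: (111 − 113.25)² / 113.25 = 0.0447
  gray-hulled: (30 − 28.3125)² / 28.3125 = 0.1006
  white-hulled: (10 − 9.4375)² / 9.4375 = 0.0335
χ² = 0.0447 + 0.1006 + 0.0335 = 0.1788 ≈ 0.179

0.179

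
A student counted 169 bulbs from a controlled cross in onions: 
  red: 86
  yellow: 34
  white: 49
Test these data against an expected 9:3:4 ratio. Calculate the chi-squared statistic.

2.111

Total ratio parts = 16. Expected numbers out of 169:
  red: 169 × 9/16 = 95.0625
  yellow: 169 × 3/16 = 31.6875
  white: 169 × 4/16 = 42.25
χ² = Σ (O − E)² / E
  red: (86 − 95.0625)² / 95.0625 = 0.8639
  yellow: (34 − 31.6875)² / 31.6875 = 0.1688
  white: (49 − 42.25)² / 42.25 = 1.0784
χ² = 0.8639 + 0.1688 + 1.0784 = 2.1111 ≈ 2.111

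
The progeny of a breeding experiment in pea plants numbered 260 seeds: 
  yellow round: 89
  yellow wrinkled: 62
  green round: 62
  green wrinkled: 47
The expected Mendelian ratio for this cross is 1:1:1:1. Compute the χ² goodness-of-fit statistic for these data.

14.123

Under the 1:1:1:1 hypothesis (Σ ratio = 4, N = 260):
  yellow round: 260 × 1/4 = 65
  yellow wrinkled: 260 × 1/4 = 65
  green round: 260 × 1/4 = 65
  green wrinkled: 260 × 1/4 = 65
χ² = Σ (O − E)² / E
  yellow round: (89 − 65)² / 65 = 8.8615
  yellow wrinkled: (62 − 65)² / 65 = 0.1385
  green round: (62 − 65)² / 65 = 0.1385
  green wrinkled: (47 − 65)² / 65 = 4.9846
χ² = 8.8615 + 0.1385 + 0.1385 + 4.9846 = 14.1231 ≈ 14.123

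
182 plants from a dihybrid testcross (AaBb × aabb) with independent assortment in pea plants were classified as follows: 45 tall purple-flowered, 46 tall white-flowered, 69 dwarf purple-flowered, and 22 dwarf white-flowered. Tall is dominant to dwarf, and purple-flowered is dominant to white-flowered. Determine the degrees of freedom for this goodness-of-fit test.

A dihybrid testcross with independent assortment gives a 1:1:1:1 ratio.
A goodness-of-fit test with 4 phenotype classes has df = 4 − 1 = 3.

3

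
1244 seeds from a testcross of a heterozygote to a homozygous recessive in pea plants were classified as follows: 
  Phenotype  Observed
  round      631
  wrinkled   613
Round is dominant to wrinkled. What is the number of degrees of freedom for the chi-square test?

1

A testcross of a heterozygote (Aa × aa) gives a 1:1 phenotypic ratio.
A goodness-of-fit test with 2 phenotype classes has df = 2 − 1 = 1.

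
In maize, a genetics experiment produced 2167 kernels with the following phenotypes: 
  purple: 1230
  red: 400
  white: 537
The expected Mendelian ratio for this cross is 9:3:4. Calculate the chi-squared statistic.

Under the 9:3:4 hypothesis (Σ ratio = 16, N = 2167):
  purple: 2167 × 9/16 = 1218.9375
  red: 2167 × 3/16 = 406.3125
  white: 2167 × 4/16 = 541.75
χ² = Σ (O − E)² / E
  purple: (1230 − 1218.9375)² / 1218.9375 = 0.1004
  red: (400 − 406.3125)² / 406.3125 = 0.0981
  white: (537 − 541.75)² / 541.75 = 0.0416
χ² = 0.1004 + 0.0981 + 0.0416 = 0.2401 ≈ 0.240

0.240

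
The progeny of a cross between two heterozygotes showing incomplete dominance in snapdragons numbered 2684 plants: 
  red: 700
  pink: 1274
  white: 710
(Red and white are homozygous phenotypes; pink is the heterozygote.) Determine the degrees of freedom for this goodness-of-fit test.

2

With incomplete dominance, a heterozygote × heterozygote cross gives a 1:2:1 phenotypic ratio.
A goodness-of-fit test with 3 phenotype classes has df = 3 − 1 = 2.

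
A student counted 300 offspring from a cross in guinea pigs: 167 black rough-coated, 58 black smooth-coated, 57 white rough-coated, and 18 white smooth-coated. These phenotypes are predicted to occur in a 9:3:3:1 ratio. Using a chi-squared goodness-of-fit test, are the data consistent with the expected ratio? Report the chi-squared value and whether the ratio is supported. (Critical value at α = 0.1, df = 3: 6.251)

Total ratio parts = 16. Expected numbers out of 300:
  black rough-coated: 300 × 9/16 = 168.75
  black smooth-coated: 300 × 3/16 = 56.25
  white rough-coated: 300 × 3/16 = 56.25
  white smooth-coated: 300 × 1/16 = 18.75
χ² = Σ (O − E)² / E
  black rough-coated: (167 − 168.75)² / 168.75 = 0.0181
  black smooth-coated: (58 − 56.25)² / 56.25 = 0.0544
  white rough-coated: (57 − 56.25)² / 56.25 = 0.0100
  white smooth-coated: (18 − 18.75)² / 18.75 = 0.0300
χ² = 0.0181 + 0.0544 + 0.0100 + 0.0300 = 0.1125 ≈ 0.113
Degrees of freedom = 4 − 1 = 3; critical value at α = 0.1 is 6.251.
Since 0.113 < 6.251, we fail to reject the null hypothesis — the data are consistent with the 9:3:3:1 ratio.

0.113; consistent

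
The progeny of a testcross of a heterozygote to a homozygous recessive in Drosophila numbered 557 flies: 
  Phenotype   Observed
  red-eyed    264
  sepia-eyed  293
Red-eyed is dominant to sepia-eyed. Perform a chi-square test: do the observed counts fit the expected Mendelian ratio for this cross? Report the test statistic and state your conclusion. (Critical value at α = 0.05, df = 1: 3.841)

A testcross of a heterozygote (Aa × aa) gives a 1:1 phenotypic ratio.
Expected counts for N = 557 under a 1:1 ratio (total parts = 2):
  red-eyed: 557 × 1/2 = 278.5
  sepia-eyed: 557 × 1/2 = 278.5
χ² = Σ (O − E)² / E
  red-eyed: (264 − 278.5)² / 278.5 = 0.7549
  sepia-eyed: (293 − 278.5)² / 278.5 = 0.7549
χ² = 0.7549 + 0.7549 = 1.5098 ≈ 1.510
Degrees of freedom = 2 − 1 = 1; critical value at α = 0.05 is 3.841.
Since 1.510 < 3.841, we fail to reject the null hypothesis — the data are consistent with the 1:1 ratio.

1.510; consistent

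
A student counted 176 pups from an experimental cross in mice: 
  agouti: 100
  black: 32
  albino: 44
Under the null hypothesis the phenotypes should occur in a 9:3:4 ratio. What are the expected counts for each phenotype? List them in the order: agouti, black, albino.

99, 33, 44

Under the 9:3:4 hypothesis (Σ ratio = 16, N = 176):
  agouti: 176 × 9/16 = 99
  black: 176 × 3/16 = 33
  albino: 176 × 4/16 = 44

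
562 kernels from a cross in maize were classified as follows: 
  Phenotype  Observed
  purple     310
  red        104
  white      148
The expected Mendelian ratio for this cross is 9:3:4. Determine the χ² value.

0.537

Expected counts for N = 562 under a 9:3:4 ratio (total parts = 16):
  purple: 562 × 9/16 = 316.125
  red: 562 × 3/16 = 105.375
  white: 562 × 4/16 = 140.5
χ² = Σ (O − E)² / E
  purple: (310 − 316.125)² / 316.125 = 0.1187
  red: (104 − 105.375)² / 105.375 = 0.0179
  white: (148 − 140.5)² / 140.5 = 0.4004
χ² = 0.1187 + 0.0179 + 0.4004 = 0.537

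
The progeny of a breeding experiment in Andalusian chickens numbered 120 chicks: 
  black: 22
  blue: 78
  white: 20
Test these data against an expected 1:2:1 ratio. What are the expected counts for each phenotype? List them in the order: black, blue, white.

Under the 1:2:1 hypothesis (Σ ratio = 4, N = 120):
  black: 120 × 1/4 = 30
  blue: 120 × 2/4 = 60
  white: 120 × 1/4 = 30

30, 60, 30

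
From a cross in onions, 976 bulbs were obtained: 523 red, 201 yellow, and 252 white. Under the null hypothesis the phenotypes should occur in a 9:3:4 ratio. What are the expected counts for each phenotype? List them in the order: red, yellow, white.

549, 183, 244

Total ratio parts = 16. Expected numbers out of 976:
  red: 976 × 9/16 = 549
  yellow: 976 × 3/16 = 183
  white: 976 × 4/16 = 244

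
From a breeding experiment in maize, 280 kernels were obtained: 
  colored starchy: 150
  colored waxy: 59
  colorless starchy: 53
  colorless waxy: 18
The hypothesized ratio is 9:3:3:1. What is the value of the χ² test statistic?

1.181

Expected counts for N = 280 under a 9:3:3:1 ratio (total parts = 16):
  colored starchy: 280 × 9/16 = 157.5
  colored waxy: 280 × 3/16 = 52.5
  colorless starchy: 280 × 3/16 = 52.5
  colorless waxy: 280 × 1/16 = 17.5
χ² = Σ (O − E)² / E
  colored starchy: (150 − 157.5)² / 157.5 = 0.3571
  colored waxy: (59 − 52.5)² / 52.5 = 0.8048
  colorless starchy: (53 − 52.5)² / 52.5 = 0.0048
  colorless waxy: (18 − 17.5)² / 17.5 = 0.0143
χ² = 0.3571 + 0.8048 + 0.0048 + 0.0143 = 1.181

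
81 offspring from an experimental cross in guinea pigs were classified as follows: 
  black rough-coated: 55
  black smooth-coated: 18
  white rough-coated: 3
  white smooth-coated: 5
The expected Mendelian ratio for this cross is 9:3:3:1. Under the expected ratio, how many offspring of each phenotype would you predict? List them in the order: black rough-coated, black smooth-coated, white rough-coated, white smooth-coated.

45.5625, 15.1875, 15.1875, 5.0625

The 9:3:3:1 ratio has 16 parts, so with N = 81 the expected counts are:
  black rough-coated: 81 × 9/16 = 45.5625
  black smooth-coated: 81 × 3/16 = 15.1875
  white rough-coated: 81 × 3/16 = 15.1875
  white smooth-coated: 81 × 1/16 = 5.0625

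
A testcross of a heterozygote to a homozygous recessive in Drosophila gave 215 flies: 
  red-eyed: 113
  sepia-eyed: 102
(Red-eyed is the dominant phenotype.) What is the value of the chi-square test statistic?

A testcross of a heterozygote (Aa × aa) gives a 1:1 phenotypic ratio.
Under the 1:1 hypothesis (Σ ratio = 2, N = 215):
  red-eyed: 215 × 1/2 = 107.5
  sepia-eyed: 215 × 1/2 = 107.5
χ² = Σ (O − E)² / E
  red-eyed: (113 − 107.5)² / 107.5 = 0.2814
  sepia-eyed: (102 − 107.5)² / 107.5 = 0.2814
χ² = 0.2814 + 0.2814 = 0.5628 ≈ 0.563

0.563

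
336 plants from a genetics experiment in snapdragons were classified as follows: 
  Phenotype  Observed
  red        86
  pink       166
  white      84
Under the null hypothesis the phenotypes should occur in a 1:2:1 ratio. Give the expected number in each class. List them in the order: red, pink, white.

The 1:2:1 ratio has 4 parts, so with N = 336 the expected counts are:
  red: 336 × 1/4 = 84
  pink: 336 × 2/4 = 168
  white: 336 × 1/4 = 84

84, 168, 84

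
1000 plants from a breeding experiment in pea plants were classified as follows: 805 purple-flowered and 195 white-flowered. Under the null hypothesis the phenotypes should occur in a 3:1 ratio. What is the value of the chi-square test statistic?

16.133

Total ratio parts = 4. Expected numbers out of 1000:
  purple-flowered: 1000 × 3/4 = 750
  white-flowered: 1000 × 1/4 = 250
χ² = Σ (O − E)² / E
  purple-flowered: (805 − 750)² / 750 = 4.0333
  white-flowered: (195 − 250)² / 250 = 12.1000
χ² = 4.0333 + 12.1000 = 16.1333 ≈ 16.133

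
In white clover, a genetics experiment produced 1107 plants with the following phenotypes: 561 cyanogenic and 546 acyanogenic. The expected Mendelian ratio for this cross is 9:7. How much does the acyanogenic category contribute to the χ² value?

Expected counts for N = 1107 under a 9:7 ratio (total parts = 16):
  cyanogenic: 1107 × 9/16 = 622.6875
  acyanogenic: 1107 × 7/16 = 484.3125
Contribution of acyanogenic: (546 − 484.3125)² / 484.3125 = 7.8572

7.857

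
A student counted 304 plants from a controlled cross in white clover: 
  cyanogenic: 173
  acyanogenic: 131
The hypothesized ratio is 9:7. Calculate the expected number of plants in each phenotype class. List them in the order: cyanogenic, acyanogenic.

171, 133

Total ratio parts = 16. Expected numbers out of 304:
  cyanogenic: 304 × 9/16 = 171
  acyanogenic: 304 × 7/16 = 133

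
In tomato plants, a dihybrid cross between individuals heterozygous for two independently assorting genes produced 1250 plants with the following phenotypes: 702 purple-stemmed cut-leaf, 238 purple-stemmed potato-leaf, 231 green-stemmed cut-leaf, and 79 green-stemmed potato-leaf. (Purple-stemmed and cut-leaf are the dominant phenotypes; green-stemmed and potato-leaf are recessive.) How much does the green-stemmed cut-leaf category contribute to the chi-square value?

0.049

A dihybrid F₂ with independent assortment and complete dominance at both loci gives a 9:3:3:1 phenotypic ratio.
Under the 9:3:3:1 hypothesis (Σ ratio = 16, N = 1250):
  purple-stemmed cut-leaf: 1250 × 9/16 = 703.125
  purple-stemmed potato-leaf: 1250 × 3/16 = 234.375
  green-stemmed cut-leaf: 1250 × 3/16 = 234.375
  green-stemmed potato-leaf: 1250 × 1/16 = 78.125
Contribution of green-stemmed cut-leaf: (231 − 234.375)² / 234.375 = 0.0486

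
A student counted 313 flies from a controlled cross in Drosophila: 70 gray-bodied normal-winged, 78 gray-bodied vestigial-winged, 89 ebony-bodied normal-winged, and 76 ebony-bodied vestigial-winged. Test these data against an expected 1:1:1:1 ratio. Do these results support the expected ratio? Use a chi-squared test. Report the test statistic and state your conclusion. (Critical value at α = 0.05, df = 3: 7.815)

Total ratio parts = 4. Expected numbers out of 313:
  gray-bodied normal-winged: 313 × 1/4 = 78.25
  gray-bodied vestigial-winged: 313 × 1/4 = 78.25
  ebony-bodied normal-winged: 313 × 1/4 = 78.25
  ebony-bodied vestigial-winged: 313 × 1/4 = 78.25
χ² = Σ (O − E)² / E
  gray-bodied normal-winged: (70 − 78.25)² / 78.25 = 0.8698
  gray-bodied vestigial-winged: (78 − 78.25)² / 78.25 = 0.0008
  ebony-bodied normal-winged: (89 − 78.25)² / 78.25 = 1.4768
  ebony-bodied vestigial-winged: (76 − 78.25)² / 78.25 = 0.0647
χ² = 0.8698 + 0.0008 + 1.4768 + 0.0647 = 2.4121 ≈ 2.412
Degrees of freedom = 4 − 1 = 3; critical value at α = 0.05 is 7.815.
Since 2.412 < 7.815, we fail to reject the null hypothesis — the data are consistent with the 1:1:1:1 ratio.

2.412; consistent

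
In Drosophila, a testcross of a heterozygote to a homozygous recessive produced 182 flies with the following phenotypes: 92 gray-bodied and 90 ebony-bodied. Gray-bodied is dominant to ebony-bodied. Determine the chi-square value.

A testcross of a heterozygote (Aa × aa) gives a 1:1 phenotypic ratio.
Total ratio parts = 2. Expected numbers out of 182:
  gray-bodied: 182 × 1/2 = 91
  ebony-bodied: 182 × 1/2 = 91
χ² = Σ (O − E)² / E
  gray-bodied: (92 − 91)² / 91 = 0.0110
  ebony-bodied: (90 − 91)² / 91 = 0.0110
χ² = 0.0110 + 0.0110 = 0.022

0.022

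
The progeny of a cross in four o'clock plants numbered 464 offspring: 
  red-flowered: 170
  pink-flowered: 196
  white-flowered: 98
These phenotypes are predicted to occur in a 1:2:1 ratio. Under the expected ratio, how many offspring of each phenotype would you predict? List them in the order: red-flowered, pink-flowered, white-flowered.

116, 232, 116

Expected counts for N = 464 under a 1:2:1 ratio (total parts = 4):
  red-flowered: 464 × 1/4 = 116
  pink-flowered: 464 × 2/4 = 232
  white-flowered: 464 × 1/4 = 116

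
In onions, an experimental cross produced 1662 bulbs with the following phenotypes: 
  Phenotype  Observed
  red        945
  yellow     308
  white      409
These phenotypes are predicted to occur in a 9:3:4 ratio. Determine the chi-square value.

0.254

Under the 9:3:4 hypothesis (Σ ratio = 16, N = 1662):
  red: 1662 × 9/16 = 934.875
  yellow: 1662 × 3/16 = 311.625
  white: 1662 × 4/16 = 415.5
χ² = Σ (O − E)² / E
  red: (945 − 934.875)² / 934.875 = 0.1097
  yellow: (308 − 311.625)² / 311.625 = 0.0422
  white: (409 − 415.5)² / 415.5 = 0.1017
χ² = 0.1097 + 0.0422 + 0.1017 = 0.2536 ≈ 0.254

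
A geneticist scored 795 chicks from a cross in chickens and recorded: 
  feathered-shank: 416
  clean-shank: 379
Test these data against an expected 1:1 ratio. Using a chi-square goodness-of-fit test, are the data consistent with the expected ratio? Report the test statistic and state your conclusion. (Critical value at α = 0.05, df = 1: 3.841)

1.722; consistent

The 1:1 ratio has 2 parts, so with N = 795 the expected counts are:
  feathered-shank: 795 × 1/2 = 397.5
  clean-shank: 795 × 1/2 = 397.5
χ² = Σ (O − E)² / E
  feathered-shank: (416 − 397.5)² / 397.5 = 0.8610
  clean-shank: (379 − 397.5)² / 397.5 = 0.8610
χ² = 0.8610 + 0.8610 = 1.722
Degrees of freedom = 2 − 1 = 1; critical value at α = 0.05 is 3.841.
Since 1.722 < 3.841, we fail to reject the null hypothesis — the data are consistent with the 1:1 ratio.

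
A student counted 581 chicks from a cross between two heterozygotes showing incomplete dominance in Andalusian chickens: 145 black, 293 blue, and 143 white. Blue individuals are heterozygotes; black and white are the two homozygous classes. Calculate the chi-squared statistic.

0.057

With incomplete dominance, a heterozygote × heterozygote cross gives a 1:2:1 phenotypic ratio.
Total ratio parts = 4. Expected numbers out of 581:
  black: 581 × 1/4 = 145.25
  blue: 581 × 2/4 = 290.5
  white: 581 × 1/4 = 145.25
χ² = Σ (O − E)² / E
  black: (145 − 145.25)² / 145.25 = 0.0004
  blue: (293 − 290.5)² / 290.5 = 0.0215
  white: (143 − 145.25)² / 145.25 = 0.0349
χ² = 0.0004 + 0.0215 + 0.0349 = 0.0568 ≈ 0.057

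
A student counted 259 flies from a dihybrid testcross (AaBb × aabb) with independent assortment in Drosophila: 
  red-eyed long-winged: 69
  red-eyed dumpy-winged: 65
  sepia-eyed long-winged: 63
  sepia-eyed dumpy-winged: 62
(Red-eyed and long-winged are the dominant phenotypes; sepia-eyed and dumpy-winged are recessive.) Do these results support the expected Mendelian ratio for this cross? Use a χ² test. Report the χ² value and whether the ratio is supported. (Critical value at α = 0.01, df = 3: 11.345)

0.444; consistent

A dihybrid testcross with independent assortment gives a 1:1:1:1 ratio.
The 1:1:1:1 ratio has 4 parts, so with N = 259 the expected counts are:
  red-eyed long-winged: 259 × 1/4 = 64.75
  red-eyed dumpy-winged: 259 × 1/4 = 64.75
  sepia-eyed long-winged: 259 × 1/4 = 64.75
  sepia-eyed dumpy-winged: 259 × 1/4 = 64.75
χ² = Σ (O − E)² / E
  red-eyed long-winged: (69 − 64.75)² / 64.75 = 0.2790
  red-eyed dumpy-winged: (65 − 64.75)² / 64.75 = 0.0010
  sepia-eyed long-winged: (63 − 64.75)² / 64.75 = 0.0473
  sepia-eyed dumpy-winged: (62 − 64.75)² / 64.75 = 0.1168
χ² = 0.2790 + 0.0010 + 0.0473 + 0.1168 = 0.4441 ≈ 0.444
Degrees of freedom = 4 − 1 = 3; critical value at α = 0.01 is 11.345.
Since 0.444 < 11.345, we fail to reject the null hypothesis — the data are consistent with the 1:1:1:1 ratio.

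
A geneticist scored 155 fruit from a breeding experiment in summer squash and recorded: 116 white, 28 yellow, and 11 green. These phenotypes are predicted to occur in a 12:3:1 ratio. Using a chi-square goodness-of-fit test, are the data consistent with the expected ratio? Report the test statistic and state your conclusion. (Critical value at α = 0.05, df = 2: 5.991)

Expected counts for N = 155 under a 12:3:1 ratio (total parts = 16):
  white: 155 × 12/16 = 116.25
  yellow: 155 × 3/16 = 29.0625
  green: 155 × 1/16 = 9.6875
χ² = Σ (O − E)² / E
  white: (116 − 116.25)² / 116.25 = 0.0005
  yellow: (28 − 29.0625)² / 29.0625 = 0.0388
  green: (11 − 9.6875)² / 9.6875 = 0.1778
χ² = 0.0005 + 0.0388 + 0.1778 = 0.2171 ≈ 0.217
Degrees of freedom = 3 − 1 = 2; critical value at α = 0.05 is 5.991.
Since 0.217 < 5.991, we fail to reject the null hypothesis — the data are consistent with the 12:3:1 ratio.

0.217; consistent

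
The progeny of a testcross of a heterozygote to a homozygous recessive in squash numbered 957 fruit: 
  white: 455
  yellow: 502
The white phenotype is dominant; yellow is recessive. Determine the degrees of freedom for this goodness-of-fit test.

A testcross of a heterozygote (Aa × aa) gives a 1:1 phenotypic ratio.
A goodness-of-fit test with 2 phenotype classes has df = 2 − 1 = 1.

1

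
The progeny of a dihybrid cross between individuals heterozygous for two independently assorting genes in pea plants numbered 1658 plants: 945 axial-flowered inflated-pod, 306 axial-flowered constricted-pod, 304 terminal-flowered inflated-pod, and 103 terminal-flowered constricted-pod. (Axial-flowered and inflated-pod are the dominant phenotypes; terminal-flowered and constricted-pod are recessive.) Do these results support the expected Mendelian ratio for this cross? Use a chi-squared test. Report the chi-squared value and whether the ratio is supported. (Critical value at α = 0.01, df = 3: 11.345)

0.396; consistent

A dihybrid F₂ with independent assortment and complete dominance at both loci gives a 9:3:3:1 phenotypic ratio.
Under the 9:3:3:1 hypothesis (Σ ratio = 16, N = 1658):
  axial-flowered inflated-pod: 1658 × 9/16 = 932.625
  axial-flowered constricted-pod: 1658 × 3/16 = 310.875
  terminal-flowered inflated-pod: 1658 × 3/16 = 310.875
  terminal-flowered constricted-pod: 1658 × 1/16 = 103.625
χ² = Σ (O − E)² / E
  axial-flowered inflated-pod: (945 − 932.625)² / 932.625 = 0.1642
  axial-flowered constricted-pod: (306 − 310.875)² / 310.875 = 0.0764
  terminal-flowered inflated-pod: (304 − 310.875)² / 310.875 = 0.1520
  terminal-flowered constricted-pod: (103 − 103.625)² / 103.625 = 0.0038
χ² = 0.1642 + 0.0764 + 0.1520 + 0.0038 = 0.3964 ≈ 0.396
Degrees of freedom = 4 − 1 = 3; critical value at α = 0.01 is 11.345.
Since 0.396 < 11.345, we fail to reject the null hypothesis — the data are consistent with the 9:3:3:1 ratio.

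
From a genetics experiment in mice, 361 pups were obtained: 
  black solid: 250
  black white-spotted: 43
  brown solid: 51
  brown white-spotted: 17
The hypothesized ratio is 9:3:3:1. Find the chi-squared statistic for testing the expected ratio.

Under the 9:3:3:1 hypothesis (Σ ratio = 16, N = 361):
  black solid: 361 × 9/16 = 203.0625
  black white-spotted: 361 × 3/16 = 67.6875
  brown solid: 361 × 3/16 = 67.6875
  brown white-spotted: 361 × 1/16 = 22.5625
χ² = Σ (O − E)² / E
  black solid: (250 − 203.0625)² / 203.0625 = 10.8495
  black white-spotted: (43 − 67.6875)² / 67.6875 = 9.0042
  brown solid: (51 − 67.6875)² / 67.6875 = 4.1141
  brown white-spotted: (17 − 22.5625)² / 22.5625 = 1.3714
χ² = 10.8495 + 9.0042 + 4.1141 + 1.3714 = 25.3392 ≈ 25.339

25.339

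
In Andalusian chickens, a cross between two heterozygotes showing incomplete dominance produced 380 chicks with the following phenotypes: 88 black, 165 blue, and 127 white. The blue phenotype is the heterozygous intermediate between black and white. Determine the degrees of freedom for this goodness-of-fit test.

2

With incomplete dominance, a heterozygote × heterozygote cross gives a 1:2:1 phenotypic ratio.
A goodness-of-fit test with 3 phenotype classes has df = 3 − 1 = 2.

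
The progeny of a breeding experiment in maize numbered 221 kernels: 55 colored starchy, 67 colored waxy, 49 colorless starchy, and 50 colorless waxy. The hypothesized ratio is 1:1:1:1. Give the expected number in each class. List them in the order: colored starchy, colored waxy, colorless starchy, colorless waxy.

Expected counts for N = 221 under a 1:1:1:1 ratio (total parts = 4):
  colored starchy: 221 × 1/4 = 55.25
  colored waxy: 221 × 1/4 = 55.25
  colorless starchy: 221 × 1/4 = 55.25
  colorless waxy: 221 × 1/4 = 55.25

55.25, 55.25, 55.25, 55.25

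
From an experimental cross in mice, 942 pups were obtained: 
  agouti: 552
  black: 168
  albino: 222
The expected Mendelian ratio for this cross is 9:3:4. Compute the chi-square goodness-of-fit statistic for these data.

Under the 9:3:4 hypothesis (Σ ratio = 16, N = 942):
  agouti: 942 × 9/16 = 529.875
  black: 942 × 3/16 = 176.625
  albino: 942 × 4/16 = 235.5
χ² = Σ (O − E)² / E
  agouti: (552 − 529.875)² / 529.875 = 0.9238
  black: (168 − 176.625)² / 176.625 = 0.4212
  albino: (222 − 235.5)² / 235.5 = 0.7739
χ² = 0.9238 + 0.4212 + 0.7739 = 2.1189 ≈ 2.119

2.119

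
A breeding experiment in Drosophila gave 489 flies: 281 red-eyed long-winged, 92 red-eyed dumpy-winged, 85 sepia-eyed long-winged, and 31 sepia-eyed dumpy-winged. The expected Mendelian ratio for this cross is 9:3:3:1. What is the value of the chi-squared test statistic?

The 9:3:3:1 ratio has 16 parts, so with N = 489 the expected counts are:
  red-eyed long-winged: 489 × 9/16 = 275.0625
  red-eyed dumpy-winged: 489 × 3/16 = 91.6875
  sepia-eyed long-winged: 489 × 3/16 = 91.6875
  sepia-eyed dumpy-winged: 489 × 1/16 = 30.5625
χ² = Σ (O − E)² / E
  red-eyed long-winged: (281 − 275.0625)² / 275.0625 = 0.1282
  red-eyed dumpy-winged: (92 − 91.6875)² / 91.6875 = 0.0011
  sepia-eyed long-winged: (85 − 91.6875)² / 91.6875 = 0.4878
  sepia-eyed dumpy-winged: (31 − 30.5625)² / 30.5625 = 0.0063
χ² = 0.1282 + 0.0011 + 0.4878 + 0.0063 = 0.6234 ≈ 0.623

0.623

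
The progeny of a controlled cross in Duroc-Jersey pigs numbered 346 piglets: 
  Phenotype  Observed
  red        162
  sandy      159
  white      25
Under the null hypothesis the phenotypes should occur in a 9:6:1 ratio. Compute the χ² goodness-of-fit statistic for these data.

12.590

Expected counts for N = 346 under a 9:6:1 ratio (total parts = 16):
  red: 346 × 9/16 = 194.625
  sandy: 346 × 6/16 = 129.75
  white: 346 × 1/16 = 21.625
χ² = Σ (O − E)² / E
  red: (162 − 194.625)² / 194.625 = 5.4689
  sandy: (159 − 129.75)² / 129.75 = 6.5939
  white: (25 − 21.625)² / 21.625 = 0.5267
χ² = 5.4689 + 6.5939 + 0.5267 = 12.5895 ≈ 12.590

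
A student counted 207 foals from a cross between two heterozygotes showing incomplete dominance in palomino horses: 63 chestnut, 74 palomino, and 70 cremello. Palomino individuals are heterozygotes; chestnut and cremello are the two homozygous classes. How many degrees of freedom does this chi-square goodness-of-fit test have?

With incomplete dominance, a heterozygote × heterozygote cross gives a 1:2:1 phenotypic ratio.
A goodness-of-fit test with 3 phenotype classes has df = 3 − 1 = 2.

2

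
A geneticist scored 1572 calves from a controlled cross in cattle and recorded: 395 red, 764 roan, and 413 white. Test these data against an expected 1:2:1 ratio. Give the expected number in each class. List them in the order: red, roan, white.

393, 786, 393

The 1:2:1 ratio has 4 parts, so with N = 1572 the expected counts are:
  red: 1572 × 1/4 = 393
  roan: 1572 × 2/4 = 786
  white: 1572 × 1/4 = 393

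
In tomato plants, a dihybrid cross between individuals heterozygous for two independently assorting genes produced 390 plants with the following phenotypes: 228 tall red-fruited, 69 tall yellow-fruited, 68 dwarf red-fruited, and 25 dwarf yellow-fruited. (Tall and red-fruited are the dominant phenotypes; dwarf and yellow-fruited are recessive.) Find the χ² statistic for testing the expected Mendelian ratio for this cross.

A dihybrid F₂ with independent assortment and complete dominance at both loci gives a 9:3:3:1 phenotypic ratio.
Expected counts for N = 390 under a 9:3:3:1 ratio (total parts = 16):
  tall red-fruited: 390 × 9/16 = 219.375
  tall yellow-fruited: 390 × 3/16 = 73.125
  dwarf red-fruited: 390 × 3/16 = 73.125
  dwarf yellow-fruited: 390 × 1/16 = 24.375
χ² = Σ (O − E)² / E
  tall red-fruited: (228 − 219.375)² / 219.375 = 0.3391
  tall yellow-fruited: (69 − 73.125)² / 73.125 = 0.2327
  dwarf red-fruited: (68 − 73.125)² / 73.125 = 0.3592
  dwarf yellow-fruited: (25 − 24.375)² / 24.375 = 0.0160
χ² = 0.3391 + 0.2327 + 0.3592 + 0.0160 = 0.947

0.947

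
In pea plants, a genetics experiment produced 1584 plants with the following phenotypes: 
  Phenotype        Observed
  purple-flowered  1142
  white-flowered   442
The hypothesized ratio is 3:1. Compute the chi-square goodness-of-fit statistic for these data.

The 3:1 ratio has 4 parts, so with N = 1584 the expected counts are:
  purple-flowered: 1584 × 3/4 = 1188
  white-flowered: 1584 × 1/4 = 396
χ² = Σ (O − E)² / E
  purple-flowered: (1142 − 1188)² / 1188 = 1.7811
  white-flowered: (442 − 396)² / 396 = 5.3434
χ² = 1.7811 + 5.3434 = 7.1245 ≈ 7.125

7.125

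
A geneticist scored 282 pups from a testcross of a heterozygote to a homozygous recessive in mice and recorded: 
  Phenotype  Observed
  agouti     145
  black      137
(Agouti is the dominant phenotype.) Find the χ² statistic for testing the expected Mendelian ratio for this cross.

A testcross of a heterozygote (Aa × aa) gives a 1:1 phenotypic ratio.
Total ratio parts = 2. Expected numbers out of 282:
  agouti: 282 × 1/2 = 141
  black: 282 × 1/2 = 141
χ² = Σ (O − E)² / E
  agouti: (145 − 141)² / 141 = 0.1135
  black: (137 − 141)² / 141 = 0.1135
χ² = 0.1135 + 0.1135 = 0.227

0.227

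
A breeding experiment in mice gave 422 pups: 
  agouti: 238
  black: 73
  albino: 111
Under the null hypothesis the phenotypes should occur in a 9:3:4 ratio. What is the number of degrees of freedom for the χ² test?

A goodness-of-fit test with 3 phenotype classes has df = 3 − 1 = 2.

2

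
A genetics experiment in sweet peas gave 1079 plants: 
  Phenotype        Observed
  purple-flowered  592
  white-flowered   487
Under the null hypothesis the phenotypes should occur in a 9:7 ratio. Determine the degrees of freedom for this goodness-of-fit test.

A goodness-of-fit test with 2 phenotype classes has df = 2 − 1 = 1.

1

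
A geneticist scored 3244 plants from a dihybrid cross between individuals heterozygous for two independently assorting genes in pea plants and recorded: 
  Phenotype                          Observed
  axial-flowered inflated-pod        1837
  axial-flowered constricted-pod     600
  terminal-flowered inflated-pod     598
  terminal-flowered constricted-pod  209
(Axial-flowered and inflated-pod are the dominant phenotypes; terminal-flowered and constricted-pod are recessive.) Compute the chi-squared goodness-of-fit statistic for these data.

0.560

A dihybrid F₂ with independent assortment and complete dominance at both loci gives a 9:3:3:1 phenotypic ratio.
Expected counts for N = 3244 under a 9:3:3:1 ratio (total parts = 16):
  axial-flowered inflated-pod: 3244 × 9/16 = 1824.75
  axial-flowered constricted-pod: 3244 × 3/16 = 608.25
  terminal-flowered inflated-pod: 3244 × 3/16 = 608.25
  terminal-flowered constricted-pod: 3244 × 1/16 = 202.75
χ² = Σ (O − E)² / E
  axial-flowered inflated-pod: (1837 − 1824.75)² / 1824.75 = 0.0822
  axial-flowered constricted-pod: (600 − 608.25)² / 608.25 = 0.1119
  terminal-flowered inflated-pod: (598 − 608.25)² / 608.25 = 0.1727
  terminal-flowered constricted-pod: (209 − 202.75)² / 202.75 = 0.1927
χ² = 0.0822 + 0.1119 + 0.1727 + 0.1927 = 0.5595 ≈ 0.560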